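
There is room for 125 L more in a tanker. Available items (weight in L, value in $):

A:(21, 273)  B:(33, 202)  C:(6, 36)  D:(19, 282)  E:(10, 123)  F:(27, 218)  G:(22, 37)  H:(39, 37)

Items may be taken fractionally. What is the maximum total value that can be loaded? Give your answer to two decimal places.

1149.14

Greedy by value/weight ratio, highest first.
Ratios (sorted): D 14.84, A 13.00, E 12.30, F 8.07, B 6.12, C 6.00, G 1.68, H 0.95
take D (19 @ 282); take A (21 @ 273); take E (10 @ 123); take F (27 @ 218); take B (33 @ 202); take C (6 @ 36); take 9/22 of G → 15.14. Capacity used 125/125.
Total value = 1149.14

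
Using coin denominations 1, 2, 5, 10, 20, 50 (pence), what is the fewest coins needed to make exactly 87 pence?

5

87 = 1×50 + 1×20 + 1×10 + 1×5 + 1×2
Total coins = 1 + 1 + 1 + 1 + 1 = 5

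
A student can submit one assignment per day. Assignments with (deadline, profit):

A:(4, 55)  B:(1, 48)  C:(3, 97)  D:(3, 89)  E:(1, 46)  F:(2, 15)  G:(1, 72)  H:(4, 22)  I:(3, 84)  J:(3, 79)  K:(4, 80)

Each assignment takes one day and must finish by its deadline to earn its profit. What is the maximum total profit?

Take jobs in profit order; each goes to the latest open slot no later than its deadline.
By profit: C(d3,97), D(d3,89), I(d3,84), K(d4,80), J(d3,79), G(d1,72), A(d4,55), B(d1,48), E(d1,46), H(d4,22), F(d2,15)
C→slot 3; D→slot 2; I→slot 1; K→slot 4; J skipped; G skipped; A skipped; B skipped; E skipped; H skipped; F skipped.
Profit = 84 + 89 + 97 + 80 = 350

350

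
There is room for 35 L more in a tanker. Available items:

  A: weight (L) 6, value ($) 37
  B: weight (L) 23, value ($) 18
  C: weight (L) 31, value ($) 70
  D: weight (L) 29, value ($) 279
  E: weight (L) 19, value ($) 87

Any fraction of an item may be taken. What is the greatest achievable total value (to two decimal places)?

Ratios (sorted): D 9.62, A 6.17, E 4.58, C 2.26, B 0.78
take D (29 @ 279); take A (6 @ 37). Capacity used 35/35.
Total value = 316.00

316.00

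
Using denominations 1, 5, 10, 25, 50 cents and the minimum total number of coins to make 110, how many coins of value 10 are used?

1

110 − 2×50→10 − 1×10→0
Count of 10: 1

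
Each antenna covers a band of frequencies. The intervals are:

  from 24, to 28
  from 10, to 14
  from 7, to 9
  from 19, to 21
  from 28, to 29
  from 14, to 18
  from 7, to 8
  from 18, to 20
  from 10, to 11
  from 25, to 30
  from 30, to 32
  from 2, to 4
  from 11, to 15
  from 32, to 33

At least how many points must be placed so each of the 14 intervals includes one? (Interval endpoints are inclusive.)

By right end: [2,4]  [7,8]  [7,9]  [10,11]  [10,14]  [11,15]  [14,18]  [18,20]  [19,21]  [24,28]  [28,29]  [25,30]  [30,32]  [32,33]
[2,4] uncovered → point at 4; [7,8] uncovered → point at 8; [10,11] uncovered → point at 11; [14,18] uncovered → point at 18; [19,21] uncovered → point at 21; [24,28] uncovered → point at 28; [30,32] uncovered → point at 32.
Points: 4, 8, 11, 18, 21, 28, 32 (7 total).

7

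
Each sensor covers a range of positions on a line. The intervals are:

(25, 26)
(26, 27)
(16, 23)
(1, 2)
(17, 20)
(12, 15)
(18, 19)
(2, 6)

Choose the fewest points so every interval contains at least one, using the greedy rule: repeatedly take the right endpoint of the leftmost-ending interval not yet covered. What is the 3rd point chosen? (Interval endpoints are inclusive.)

Process intervals by earliest right end; each time one isn't hit yet, stab at its right endpoint.
By right end: [1,2]  [2,6]  [12,15]  [18,19]  [17,20]  [16,23]  [25,26]  [26,27]
[1,2] uncovered → point at 2; [12,15] uncovered → point at 15; [18,19] uncovered → point at 19; [25,26] uncovered → point at 26.
Points: 2, 15, 19, 26 (4 total).

19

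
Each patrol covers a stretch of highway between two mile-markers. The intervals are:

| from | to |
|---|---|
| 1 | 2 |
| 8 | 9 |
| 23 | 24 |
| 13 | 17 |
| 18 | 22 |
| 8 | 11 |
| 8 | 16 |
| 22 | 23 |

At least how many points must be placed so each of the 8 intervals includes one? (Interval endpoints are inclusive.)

By right end: [1,2]  [8,9]  [8,11]  [8,16]  [13,17]  [18,22]  [22,23]  [23,24]
[1,2] uncovered → point at 2; [8,9] uncovered → point at 9; [13,17] uncovered → point at 17; [18,22] uncovered → point at 22; [23,24] uncovered → point at 24.
Points: 2, 9, 17, 22, 24 (5 total).

5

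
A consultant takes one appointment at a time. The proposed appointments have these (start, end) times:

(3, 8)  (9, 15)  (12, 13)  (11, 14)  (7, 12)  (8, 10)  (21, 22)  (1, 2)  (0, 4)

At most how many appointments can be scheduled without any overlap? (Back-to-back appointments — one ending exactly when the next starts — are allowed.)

5

Order by finish time; keep every interval that doesn't clash with the previous kept one.
Sorted by end: (1,2)  (0,4)  (3,8)  (8,10)  (7,12)  (12,13)  (11,14)  (9,15)  (21,22)
take (1,2); skip (0,4); take (3,8); take (8,10); skip (7,12); take (12,13); skip (9,15); take (21,22).
Selected 5 appointments.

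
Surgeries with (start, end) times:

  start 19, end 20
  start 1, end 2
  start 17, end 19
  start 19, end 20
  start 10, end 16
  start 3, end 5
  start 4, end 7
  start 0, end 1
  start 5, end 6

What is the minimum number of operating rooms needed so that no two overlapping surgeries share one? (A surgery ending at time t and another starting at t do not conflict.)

2

Count concurrent intervals with a sweep; the peak is the room count.
starts: [0, 1, 3, 4, 5, 10, 17, 19, 19]
ends:   [1, 2, 5, 6, 7, 16, 19, 20, 20]
s0→1 e1→0 s1→1 e2→0 s3→1 s4→2  — peak 2.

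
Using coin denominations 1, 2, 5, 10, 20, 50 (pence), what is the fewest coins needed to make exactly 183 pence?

7

Use the largest denomination that fits, subtract, and repeat.
183 − 3×50→33 − 1×20→13 − 1×10→3 − 1×2→1 − 1×1→0
Total coins = 3 + 1 + 1 + 1 + 1 = 7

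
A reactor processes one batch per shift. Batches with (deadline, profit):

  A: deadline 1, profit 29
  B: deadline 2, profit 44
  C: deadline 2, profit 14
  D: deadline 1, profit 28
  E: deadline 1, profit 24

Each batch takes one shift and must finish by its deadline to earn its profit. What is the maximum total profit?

Sort by profit descending; place each in the latest free slot ≤ its deadline.
By profit: B(d2,44), A(d1,29), D(d1,28), E(d1,24), C(d2,14)
B→slot 2; A→slot 1; D skipped; E skipped; C skipped.
Profit = 29 + 44 = 73

73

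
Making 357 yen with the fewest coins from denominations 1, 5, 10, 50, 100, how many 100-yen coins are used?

3

Use the largest denomination that fits, subtract, and repeat.
357 − 3×100→57 − 1×50→7 − 1×5→2 − 2×1→0
Count of 100: 3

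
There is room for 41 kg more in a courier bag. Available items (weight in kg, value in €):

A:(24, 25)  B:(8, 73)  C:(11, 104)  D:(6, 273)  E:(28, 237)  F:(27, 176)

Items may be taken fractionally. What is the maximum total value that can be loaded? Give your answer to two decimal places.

585.43

Greedy by value/weight ratio, highest first.
Ratios (sorted): D 45.50, C 9.45, B 9.12, E 8.46, F 6.52, A 1.04
take D (6 @ 273); take C (11 @ 104); take B (8 @ 73); take 16/28 of E → 135.43. Capacity used 41/41.
Total value = 585.43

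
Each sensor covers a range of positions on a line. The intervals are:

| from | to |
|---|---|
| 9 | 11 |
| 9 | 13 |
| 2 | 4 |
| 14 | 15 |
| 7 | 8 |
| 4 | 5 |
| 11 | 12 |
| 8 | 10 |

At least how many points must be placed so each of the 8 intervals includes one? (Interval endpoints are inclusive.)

4

Process intervals by earliest right end; each time one isn't hit yet, stab at its right endpoint.
By right end: [2,4]  [4,5]  [7,8]  [8,10]  [9,11]  [11,12]  [9,13]  [14,15]
[2,4] uncovered → point at 4; [7,8] uncovered → point at 8; [9,11] uncovered → point at 11; [14,15] uncovered → point at 15.
Points: 4, 8, 11, 15 (4 total).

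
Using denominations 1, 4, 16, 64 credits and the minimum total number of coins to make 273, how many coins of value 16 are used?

1

273 = 4×64 + 1×16 + 1×1
Count of 16: 1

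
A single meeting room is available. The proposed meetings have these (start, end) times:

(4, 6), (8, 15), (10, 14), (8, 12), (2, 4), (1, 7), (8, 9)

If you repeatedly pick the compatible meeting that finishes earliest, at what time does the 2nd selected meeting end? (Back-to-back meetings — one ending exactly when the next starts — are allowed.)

Sort by end time and greedily take each interval whose start is ≥ the last chosen end.
By end time: (2,4), (4,6), (1,7), (8,9), (8,12), (10,14), (8,15).
Pick (2,4); next start ≥ 4 → (4,6); next start ≥ 6 → (8,9); next start ≥ 9 → (10,14).
Selected: (2,4) (4,6) (8,9) (10,14)

6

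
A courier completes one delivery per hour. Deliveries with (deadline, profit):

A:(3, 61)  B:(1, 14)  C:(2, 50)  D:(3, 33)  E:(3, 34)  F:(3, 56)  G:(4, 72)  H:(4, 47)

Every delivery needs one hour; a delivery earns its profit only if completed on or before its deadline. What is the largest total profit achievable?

Take jobs in profit order; each goes to the latest open slot no later than its deadline.
Profit order: G=72 A=61 F=56 C=50 H=47 E=34 D=33 B=14
Assign: G→slot 4, A→slot 3, F→slot 2, C→slot 1, H skipped, E skipped, D skipped, B skipped.
Slots: [1:C] [2:F] [3:A] [4:G]
Profit = 50 + 56 + 61 + 72 = 239

239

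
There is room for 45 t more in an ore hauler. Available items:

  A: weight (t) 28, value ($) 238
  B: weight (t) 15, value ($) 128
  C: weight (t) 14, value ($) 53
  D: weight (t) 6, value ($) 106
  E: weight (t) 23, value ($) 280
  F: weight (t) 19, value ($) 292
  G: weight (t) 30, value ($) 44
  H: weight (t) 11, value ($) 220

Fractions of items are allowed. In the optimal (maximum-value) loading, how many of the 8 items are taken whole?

Ratios (sorted): H 20.00, D 17.67, F 15.37, E 12.17, B 8.53, A 8.50, C 3.79, G 1.47
take H (11 @ 220); take D (6 @ 106); take F (19 @ 292); take 9/23 of E → 109.57. Capacity used 45/45.
3 item(s) taken whole; one partial (take 9/23 of E).

3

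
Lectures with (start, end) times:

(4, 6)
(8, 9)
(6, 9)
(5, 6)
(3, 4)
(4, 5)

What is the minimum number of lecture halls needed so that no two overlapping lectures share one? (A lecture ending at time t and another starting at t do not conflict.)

2

starts: [3, 4, 4, 5, 6, 8]
ends:   [4, 5, 6, 6, 9, 9]
s3→1 e4→0 s4→1 s4→2  — peak 2.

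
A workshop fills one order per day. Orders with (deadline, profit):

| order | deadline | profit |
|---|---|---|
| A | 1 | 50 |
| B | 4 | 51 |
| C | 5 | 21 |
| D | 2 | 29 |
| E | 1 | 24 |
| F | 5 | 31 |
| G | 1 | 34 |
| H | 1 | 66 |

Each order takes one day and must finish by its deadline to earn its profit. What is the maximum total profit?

Sort by profit descending; place each in the latest free slot ≤ its deadline.
Profit order: H=66 B=51 A=50 G=34 F=31 D=29 E=24 C=21
Assign: H→slot 1, B→slot 4, A skipped, G skipped, F→slot 5, D→slot 2, E skipped, C→slot 3.
Slots: [1:H] [2:D] [3:C] [4:B] [5:F]
Profit = 66 + 29 + 21 + 51 + 31 = 198

198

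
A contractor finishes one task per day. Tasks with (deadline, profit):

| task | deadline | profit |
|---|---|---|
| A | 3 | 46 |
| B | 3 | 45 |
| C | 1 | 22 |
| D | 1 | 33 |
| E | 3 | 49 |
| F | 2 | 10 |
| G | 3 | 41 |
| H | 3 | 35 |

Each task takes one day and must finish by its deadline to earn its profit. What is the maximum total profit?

140

Profit order: E=49 A=46 B=45 G=41 H=35 D=33 C=22 F=10
Assign: E→slot 3, A→slot 2, B→slot 1, G skipped, H skipped, D skipped, C skipped, F skipped.
Slots: [1:B] [2:A] [3:E]
Profit = 45 + 46 + 49 = 140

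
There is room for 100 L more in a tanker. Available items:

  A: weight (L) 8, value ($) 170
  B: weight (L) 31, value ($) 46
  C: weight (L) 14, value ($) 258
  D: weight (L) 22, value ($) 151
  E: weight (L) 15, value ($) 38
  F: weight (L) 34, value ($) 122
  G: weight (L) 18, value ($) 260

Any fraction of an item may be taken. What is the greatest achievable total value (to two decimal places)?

971.13

Greedy by value/weight ratio, highest first.
Order: A (170/8=21.25) > C (258/14=18.43) > G (260/18=14.44) > D (151/22=6.86) > F (122/34=3.59) > E (38/15=2.53) > B (46/31=1.48)
Fill: take A (8 @ 170) → take C (14 @ 258) → take G (18 @ 260) → take D (22 @ 151) → take F (34 @ 122) → take 4/15 of E → 10.13; 100/100 used.
Total value = 971.13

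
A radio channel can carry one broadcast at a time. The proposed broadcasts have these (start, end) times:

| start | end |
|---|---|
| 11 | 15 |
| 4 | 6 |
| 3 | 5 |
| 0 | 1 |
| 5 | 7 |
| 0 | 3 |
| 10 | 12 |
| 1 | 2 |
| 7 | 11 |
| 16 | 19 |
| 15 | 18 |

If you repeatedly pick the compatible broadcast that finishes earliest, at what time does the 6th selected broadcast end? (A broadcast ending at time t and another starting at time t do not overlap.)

Order by finish time; keep every interval that doesn't clash with the previous kept one.
By end time: (0,1), (1,2), (0,3), (3,5), (4,6), (5,7), (7,11), (10,12), (11,15), (15,18), (16,19).
Pick (0,1); next start ≥ 1 → (1,2); next start ≥ 2 → (3,5); next start ≥ 5 → (5,7); next start ≥ 7 → (7,11); next start ≥ 11 → (11,15); next start ≥ 15 → (15,18).
Selected: (0,1) (1,2) (3,5) (5,7) (7,11) (11,15) (15,18)

15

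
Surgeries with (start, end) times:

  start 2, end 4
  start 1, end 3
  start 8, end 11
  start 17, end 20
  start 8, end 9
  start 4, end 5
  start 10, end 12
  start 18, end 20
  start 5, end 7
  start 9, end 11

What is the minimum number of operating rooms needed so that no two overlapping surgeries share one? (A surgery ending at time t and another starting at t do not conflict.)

3

The answer is the maximum number of intervals overlapping at any instant.
starts: [1, 2, 4, 5, 8, 8, 9, 10, 17, 18]
ends:   [3, 4, 5, 7, 9, 11, 11, 12, 20, 20]
s1→1 s2→2 e3→1 e4→0 s4→1 e5→0 s5→1 e7→0 s8→1 s8→2 e9→1 s9→2 s10→3  — peak 3.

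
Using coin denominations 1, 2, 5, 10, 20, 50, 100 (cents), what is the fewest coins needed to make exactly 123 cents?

123 − 1×100→23 − 1×20→3 − 1×2→1 − 1×1→0
Total coins = 1 + 1 + 1 + 1 = 4

4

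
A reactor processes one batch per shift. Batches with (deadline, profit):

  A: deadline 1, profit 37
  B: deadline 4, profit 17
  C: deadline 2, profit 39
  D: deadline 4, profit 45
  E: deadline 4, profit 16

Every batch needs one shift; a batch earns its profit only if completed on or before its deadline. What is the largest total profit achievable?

Sort by profit descending; place each in the latest free slot ≤ its deadline.
By profit: D(d4,45), C(d2,39), A(d1,37), B(d4,17), E(d4,16)
D→slot 4; C→slot 2; A→slot 1; B→slot 3; E skipped.
Profit = 37 + 39 + 17 + 45 = 138

138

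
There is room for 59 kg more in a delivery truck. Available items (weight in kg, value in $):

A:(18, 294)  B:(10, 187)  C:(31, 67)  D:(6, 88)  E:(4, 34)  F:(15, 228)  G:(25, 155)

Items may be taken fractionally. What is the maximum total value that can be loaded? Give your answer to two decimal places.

Ratios (sorted): B 18.70, A 16.33, F 15.20, D 14.67, E 8.50, G 6.20, C 2.16
take B (10 @ 187); take A (18 @ 294); take F (15 @ 228); take D (6 @ 88); take E (4 @ 34); take 6/25 of G → 37.20. Capacity used 59/59.
Total value = 868.20

868.20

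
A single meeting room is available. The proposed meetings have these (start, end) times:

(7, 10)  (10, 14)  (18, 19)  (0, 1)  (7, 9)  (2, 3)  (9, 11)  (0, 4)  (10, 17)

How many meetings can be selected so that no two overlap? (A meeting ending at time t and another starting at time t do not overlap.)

Sorted by end: (0,1)  (2,3)  (0,4)  (7,9)  (7,10)  (9,11)  (10,14)  (10,17)  (18,19)
take (0,1); take (2,3); take (7,9); skip (7,10); take (9,11); skip (10,14); skip (10,17); take (18,19).
Selected 5 meetings.

5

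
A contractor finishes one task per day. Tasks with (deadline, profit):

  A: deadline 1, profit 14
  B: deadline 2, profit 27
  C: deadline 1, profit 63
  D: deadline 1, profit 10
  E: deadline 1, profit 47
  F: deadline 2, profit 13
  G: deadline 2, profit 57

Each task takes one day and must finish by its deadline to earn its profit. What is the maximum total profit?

120

Profit order: C=63 G=57 E=47 B=27 A=14 F=13 D=10
Assign: C→slot 1, G→slot 2, E skipped, B skipped, A skipped, F skipped, D skipped.
Slots: [1:C] [2:G]
Profit = 63 + 57 = 120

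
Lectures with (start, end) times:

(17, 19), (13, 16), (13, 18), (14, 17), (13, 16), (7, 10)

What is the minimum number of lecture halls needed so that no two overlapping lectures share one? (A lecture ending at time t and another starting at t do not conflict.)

4

Count concurrent intervals with a sweep; the peak is the room count.
starts: [7, 13, 13, 13, 14, 17]
ends:   [10, 16, 16, 17, 18, 19]
s7→1 e10→0 s13→1 s13→2 s13→3 s14→4  — peak 4.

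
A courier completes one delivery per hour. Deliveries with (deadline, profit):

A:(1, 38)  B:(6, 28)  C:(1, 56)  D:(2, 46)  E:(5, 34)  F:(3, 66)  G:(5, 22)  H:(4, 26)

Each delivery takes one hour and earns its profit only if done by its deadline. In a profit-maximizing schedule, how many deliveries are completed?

6

Profit order: F=66 C=56 D=46 A=38 E=34 B=28 H=26 G=22
Assign: F→slot 3, C→slot 1, D→slot 2, A skipped, E→slot 5, B→slot 6, H→slot 4, G skipped.
Slots: [1:C] [2:D] [3:F] [4:H] [5:E] [6:B]
6 of 8 scheduled.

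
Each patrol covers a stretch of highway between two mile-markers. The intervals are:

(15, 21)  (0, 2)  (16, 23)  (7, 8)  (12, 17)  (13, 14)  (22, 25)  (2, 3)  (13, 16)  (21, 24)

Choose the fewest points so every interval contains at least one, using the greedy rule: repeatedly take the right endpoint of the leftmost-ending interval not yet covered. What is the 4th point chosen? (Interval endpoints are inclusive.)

21

Sort by right endpoint; whenever an interval is uncovered, place a point at its right end.
By right end: [0,2]  [2,3]  [7,8]  [13,14]  [13,16]  [12,17]  [15,21]  [16,23]  [21,24]  [22,25]
[0,2] uncovered → point at 2; [7,8] uncovered → point at 8; [13,14] uncovered → point at 14; [15,21] uncovered → point at 21; [22,25] uncovered → point at 25.
Points: 2, 8, 14, 21, 25 (5 total).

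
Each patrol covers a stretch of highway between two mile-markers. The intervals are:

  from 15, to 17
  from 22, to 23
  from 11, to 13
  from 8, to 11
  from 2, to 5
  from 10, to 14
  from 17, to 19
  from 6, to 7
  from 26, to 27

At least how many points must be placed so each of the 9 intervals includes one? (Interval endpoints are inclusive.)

6

Sort by right endpoint; whenever an interval is uncovered, place a point at its right end.
By right end: [2,5]  [6,7]  [8,11]  [11,13]  [10,14]  [15,17]  [17,19]  [22,23]  [26,27]
[2,5] uncovered → point at 5; [6,7] uncovered → point at 7; [8,11] uncovered → point at 11; [15,17] uncovered → point at 17; [22,23] uncovered → point at 23; [26,27] uncovered → point at 27.
Points: 5, 7, 11, 17, 23, 27 (6 total).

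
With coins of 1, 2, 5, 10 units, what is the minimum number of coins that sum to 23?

4

Use the largest denomination that fits, subtract, and repeat.
23 = 2×10 + 1×2 + 1×1
Total coins = 2 + 1 + 1 = 4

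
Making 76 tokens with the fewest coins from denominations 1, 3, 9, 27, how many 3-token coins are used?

1

Use the largest denomination that fits, subtract, and repeat.
76 = 2×27 + 2×9 + 1×3 + 1×1
Count of 3: 1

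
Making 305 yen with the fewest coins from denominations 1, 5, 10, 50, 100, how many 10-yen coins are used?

0

Greedy: take as many of the largest coin as possible, then repeat with the remainder.
305 − 3×100→5 − 1×5→0
Count of 10: 0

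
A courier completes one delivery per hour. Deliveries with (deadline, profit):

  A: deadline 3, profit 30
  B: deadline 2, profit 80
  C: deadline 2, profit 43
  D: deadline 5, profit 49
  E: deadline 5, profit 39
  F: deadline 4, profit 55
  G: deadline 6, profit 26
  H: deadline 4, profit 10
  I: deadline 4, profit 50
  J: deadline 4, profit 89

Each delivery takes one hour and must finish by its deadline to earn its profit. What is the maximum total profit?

Take jobs in profit order; each goes to the latest open slot no later than its deadline.
By profit: J(d4,89), B(d2,80), F(d4,55), I(d4,50), D(d5,49), C(d2,43), E(d5,39), A(d3,30), G(d6,26), H(d4,10)
J→slot 4; B→slot 2; F→slot 3; I→slot 1; D→slot 5; C skipped; E skipped; A skipped; G→slot 6; H skipped.
Profit = 50 + 80 + 55 + 89 + 49 + 26 = 349

349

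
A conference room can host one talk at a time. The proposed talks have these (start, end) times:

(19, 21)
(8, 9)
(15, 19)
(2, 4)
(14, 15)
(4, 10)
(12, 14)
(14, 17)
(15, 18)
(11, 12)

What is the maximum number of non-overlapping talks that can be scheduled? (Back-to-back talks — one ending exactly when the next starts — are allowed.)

Greedy by earliest finish: after sorting by end time, pick each interval compatible with the last pick.
By end time: (2,4), (8,9), (4,10), (11,12), (12,14), (14,15), (14,17), (15,18), (15,19), (19,21).
Pick (2,4); next start ≥ 4 → (8,9); next start ≥ 9 → (11,12); next start ≥ 12 → (12,14); next start ≥ 14 → (14,15); next start ≥ 15 → (15,18); next start ≥ 18 → (19,21).
Selected 7 talks.

7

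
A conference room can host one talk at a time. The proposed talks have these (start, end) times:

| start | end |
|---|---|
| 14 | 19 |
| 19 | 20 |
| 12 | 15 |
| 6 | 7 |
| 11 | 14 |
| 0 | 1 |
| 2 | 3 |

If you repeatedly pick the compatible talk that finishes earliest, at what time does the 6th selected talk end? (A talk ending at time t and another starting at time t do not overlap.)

20

Order by finish time; keep every interval that doesn't clash with the previous kept one.
Sorted by end: (0,1)  (2,3)  (6,7)  (11,14)  (12,15)  (14,19)  (19,20)
take (0,1); take (2,3); take (6,7); take (11,14); take (14,19); take (19,20).
Selected: (0,1) (2,3) (6,7) (11,14) (14,19) (19,20)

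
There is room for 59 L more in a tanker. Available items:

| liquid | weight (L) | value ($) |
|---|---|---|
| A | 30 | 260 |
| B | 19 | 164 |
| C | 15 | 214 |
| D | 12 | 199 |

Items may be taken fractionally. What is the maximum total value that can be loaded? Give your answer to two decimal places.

Sort by value per unit weight and fill in that order.
Order: D (199/12=16.58) > C (214/15=14.27) > A (260/30=8.67) > B (164/19=8.63)
Fill: take D (12 @ 199) → take C (15 @ 214) → take A (30 @ 260) → take 2/19 of B → 17.26; 59/59 used.
Total value = 690.26

690.26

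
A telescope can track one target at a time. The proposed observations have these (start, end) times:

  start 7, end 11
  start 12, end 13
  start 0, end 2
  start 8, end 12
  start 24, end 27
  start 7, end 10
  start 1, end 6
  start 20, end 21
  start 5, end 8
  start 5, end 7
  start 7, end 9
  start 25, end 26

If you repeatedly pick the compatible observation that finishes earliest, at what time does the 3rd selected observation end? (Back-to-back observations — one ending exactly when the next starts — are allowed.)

Sorted by end: (0,2)  (1,6)  (5,7)  (5,8)  (7,9)  (7,10)  (7,11)  (8,12)  (12,13)  (20,21)  (25,26)  (24,27)
take (0,2); take (5,7); take (7,9); skip (7,10); skip (8,12); take (12,13); take (20,21); take (25,26).
Selected: (0,2) (5,7) (7,9) (12,13) (20,21) (25,26)

9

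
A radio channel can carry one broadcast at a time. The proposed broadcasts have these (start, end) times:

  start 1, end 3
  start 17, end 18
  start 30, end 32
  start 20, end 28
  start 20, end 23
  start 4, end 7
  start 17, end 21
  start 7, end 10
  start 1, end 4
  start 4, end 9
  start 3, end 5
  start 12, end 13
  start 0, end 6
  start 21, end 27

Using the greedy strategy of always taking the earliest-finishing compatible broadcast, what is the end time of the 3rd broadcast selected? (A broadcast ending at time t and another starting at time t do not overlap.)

10

Sorted by end: (1,3)  (1,4)  (3,5)  (0,6)  (4,7)  (4,9)  (7,10)  (12,13)  (17,18)  (17,21)  (20,23)  (21,27)  (20,28)  (30,32)
take (1,3); take (3,5); skip (0,6); take (7,10); take (12,13); take (17,18); take (20,23); skip (20,28); take (30,32).
Selected: (1,3) (3,5) (7,10) (12,13) (17,18) (20,23) (30,32)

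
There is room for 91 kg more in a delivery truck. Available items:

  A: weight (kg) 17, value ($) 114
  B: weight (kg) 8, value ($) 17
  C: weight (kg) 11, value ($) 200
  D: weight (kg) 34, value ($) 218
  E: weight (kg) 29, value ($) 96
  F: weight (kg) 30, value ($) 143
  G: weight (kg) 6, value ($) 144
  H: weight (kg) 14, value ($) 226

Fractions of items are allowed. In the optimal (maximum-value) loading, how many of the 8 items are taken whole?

5

Order: G (144/6=24.00) > C (200/11=18.18) > H (226/14=16.14) > A (114/17=6.71) > D (218/34=6.41) > F (143/30=4.77) > E (96/29=3.31) > B (17/8=2.12)
Fill: take G (6 @ 144) → take C (11 @ 200) → take H (14 @ 226) → take A (17 @ 114) → take D (34 @ 218) → take 9/30 of F → 42.90; 91/91 used.
5 item(s) taken whole; one partial (take 9/30 of F).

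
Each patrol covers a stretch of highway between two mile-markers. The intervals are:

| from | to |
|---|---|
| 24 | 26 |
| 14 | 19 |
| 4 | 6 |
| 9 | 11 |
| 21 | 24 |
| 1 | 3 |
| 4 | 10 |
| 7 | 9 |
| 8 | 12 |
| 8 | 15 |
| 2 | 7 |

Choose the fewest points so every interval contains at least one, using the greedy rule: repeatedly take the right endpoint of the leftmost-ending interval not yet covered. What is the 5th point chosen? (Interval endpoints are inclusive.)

24

Sort by right endpoint; whenever an interval is uncovered, place a point at its right end.
By right end: [1,3]  [4,6]  [2,7]  [7,9]  [4,10]  [9,11]  [8,12]  [8,15]  [14,19]  [21,24]  [24,26]
[1,3] uncovered → point at 3; [4,6] uncovered → point at 6; [7,9] uncovered → point at 9; [14,19] uncovered → point at 19; [21,24] uncovered → point at 24.
Points: 3, 6, 9, 19, 24 (5 total).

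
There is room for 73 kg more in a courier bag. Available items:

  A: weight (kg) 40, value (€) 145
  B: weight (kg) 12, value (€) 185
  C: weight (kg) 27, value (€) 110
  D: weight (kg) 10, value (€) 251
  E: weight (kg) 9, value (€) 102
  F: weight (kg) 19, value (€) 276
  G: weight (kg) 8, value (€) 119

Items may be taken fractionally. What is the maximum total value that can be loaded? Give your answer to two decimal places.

994.11

Sort by value per unit weight and fill in that order.
Order: D (251/10=25.10) > B (185/12=15.42) > G (119/8=14.88) > F (276/19=14.53) > E (102/9=11.33) > C (110/27=4.07) > A (145/40=3.62)
Fill: take D (10 @ 251) → take B (12 @ 185) → take G (8 @ 119) → take F (19 @ 276) → take E (9 @ 102) → take 15/27 of C → 61.11; 73/73 used.
Total value = 994.11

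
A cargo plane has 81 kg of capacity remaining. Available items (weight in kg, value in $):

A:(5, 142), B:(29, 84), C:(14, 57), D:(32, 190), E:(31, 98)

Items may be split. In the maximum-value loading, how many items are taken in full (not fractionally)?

Ratios (sorted): A 28.40, D 5.94, C 4.07, E 3.16, B 2.90
take A (5 @ 142); take D (32 @ 190); take C (14 @ 57); take 30/31 of E → 94.84. Capacity used 81/81.
3 item(s) taken whole; one partial (take 30/31 of E).

3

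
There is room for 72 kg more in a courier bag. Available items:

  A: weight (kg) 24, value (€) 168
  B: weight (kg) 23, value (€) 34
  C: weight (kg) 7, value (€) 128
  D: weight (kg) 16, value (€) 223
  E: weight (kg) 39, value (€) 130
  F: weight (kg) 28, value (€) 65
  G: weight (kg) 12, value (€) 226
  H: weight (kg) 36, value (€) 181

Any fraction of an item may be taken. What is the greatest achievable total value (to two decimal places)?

810.36

Order: G (226/12=18.83) > C (128/7=18.29) > D (223/16=13.94) > A (168/24=7.00) > H (181/36=5.03) > E (130/39=3.33) > F (65/28=2.32) > B (34/23=1.48)
Fill: take G (12 @ 226) → take C (7 @ 128) → take D (16 @ 223) → take A (24 @ 168) → take 13/36 of H → 65.36; 72/72 used.
Total value = 810.36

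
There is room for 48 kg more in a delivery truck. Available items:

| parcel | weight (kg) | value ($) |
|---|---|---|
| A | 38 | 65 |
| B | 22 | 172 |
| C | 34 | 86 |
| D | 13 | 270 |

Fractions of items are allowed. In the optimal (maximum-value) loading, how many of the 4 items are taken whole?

2

Greedy by value/weight ratio, highest first.
Ratios (sorted): D 20.77, B 7.82, C 2.53, A 1.71
take D (13 @ 270); take B (22 @ 172); take 13/34 of C → 32.88. Capacity used 48/48.
2 item(s) taken whole; one partial (take 13/34 of C).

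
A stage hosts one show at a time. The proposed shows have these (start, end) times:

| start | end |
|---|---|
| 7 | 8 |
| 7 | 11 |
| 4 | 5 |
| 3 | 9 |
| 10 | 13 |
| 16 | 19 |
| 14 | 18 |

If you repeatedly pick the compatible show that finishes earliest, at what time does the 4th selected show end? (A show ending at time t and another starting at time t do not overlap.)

18

Greedy by earliest finish: after sorting by end time, pick each interval compatible with the last pick.
Sorted by end: (4,5)  (7,8)  (3,9)  (7,11)  (10,13)  (14,18)  (16,19)
take (4,5); take (7,8); skip (3,9); take (10,13); take (14,18).
Selected: (4,5) (7,8) (10,13) (14,18)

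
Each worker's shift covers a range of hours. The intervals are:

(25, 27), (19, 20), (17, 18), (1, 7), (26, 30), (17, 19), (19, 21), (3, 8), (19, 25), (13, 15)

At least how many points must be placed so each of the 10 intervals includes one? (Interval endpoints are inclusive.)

By right end: [1,7]  [3,8]  [13,15]  [17,18]  [17,19]  [19,20]  [19,21]  [19,25]  [25,27]  [26,30]
[1,7] uncovered → point at 7; [13,15] uncovered → point at 15; [17,18] uncovered → point at 18; [19,20] uncovered → point at 20; [25,27] uncovered → point at 27.
Points: 7, 15, 18, 20, 27 (5 total).

5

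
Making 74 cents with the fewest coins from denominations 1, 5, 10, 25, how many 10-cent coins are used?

Greedy: take as many of the largest coin as possible, then repeat with the remainder.
74 = 2×25 + 2×10 + 4×1
Count of 10: 2

2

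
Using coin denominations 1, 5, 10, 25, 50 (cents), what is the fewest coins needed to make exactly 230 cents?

Use the largest denomination that fits, subtract, and repeat.
230 = 4×50 + 1×25 + 1×5
Total coins = 4 + 1 + 1 = 6

6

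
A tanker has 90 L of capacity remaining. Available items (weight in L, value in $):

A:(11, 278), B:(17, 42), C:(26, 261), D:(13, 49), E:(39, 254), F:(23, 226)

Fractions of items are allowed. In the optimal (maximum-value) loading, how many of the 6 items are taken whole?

Ratios (sorted): A 25.27, C 10.04, F 9.83, E 6.51, D 3.77, B 2.47
take A (11 @ 278); take C (26 @ 261); take F (23 @ 226); take 30/39 of E → 195.38. Capacity used 90/90.
3 item(s) taken whole; one partial (take 30/39 of E).

3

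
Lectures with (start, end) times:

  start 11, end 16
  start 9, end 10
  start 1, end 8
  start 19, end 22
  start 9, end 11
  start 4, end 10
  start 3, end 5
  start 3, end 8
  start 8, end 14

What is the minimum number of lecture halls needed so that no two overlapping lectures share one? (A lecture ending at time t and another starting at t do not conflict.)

Events (time:±→running): 1:+→1 3:+→2 3:+→3 4:+→4 … peak 4.

4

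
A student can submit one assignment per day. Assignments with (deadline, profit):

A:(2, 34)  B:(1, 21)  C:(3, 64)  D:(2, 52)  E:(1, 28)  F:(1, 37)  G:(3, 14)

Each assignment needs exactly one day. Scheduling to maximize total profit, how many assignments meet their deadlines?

3

Sort by profit descending; place each in the latest free slot ≤ its deadline.
Profit order: C=64 D=52 F=37 A=34 E=28 B=21 G=14
Assign: C→slot 3, D→slot 2, F→slot 1, A skipped, E skipped, B skipped, G skipped.
Slots: [1:F] [2:D] [3:C]
3 of 7 scheduled.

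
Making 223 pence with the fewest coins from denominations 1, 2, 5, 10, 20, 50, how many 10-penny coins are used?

Greedy: take as many of the largest coin as possible, then repeat with the remainder.
223 = 4×50 + 1×20 + 1×2 + 1×1
Count of 10: 0

0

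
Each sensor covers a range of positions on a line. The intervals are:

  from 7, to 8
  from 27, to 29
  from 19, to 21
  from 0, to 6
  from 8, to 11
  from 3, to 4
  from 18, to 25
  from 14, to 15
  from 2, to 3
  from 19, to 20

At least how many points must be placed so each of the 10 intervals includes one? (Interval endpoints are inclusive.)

5

Sort by right endpoint; whenever an interval is uncovered, place a point at its right end.
Sorted: [2,3] [3,4] [0,6] [7,8] [8,11] [14,15] [19,20] [19,21] [18,25] [27,29]
{[2,3],[3,4],[0,6]} hit by 3; {[7,8],[8,11]} hit by 8; {[14,15]} hit by 15; {[19,20],[19,21],[18,25]} hit by 20; {[27,29]} hit by 29.
Points: 3, 8, 15, 20, 29 (5 total).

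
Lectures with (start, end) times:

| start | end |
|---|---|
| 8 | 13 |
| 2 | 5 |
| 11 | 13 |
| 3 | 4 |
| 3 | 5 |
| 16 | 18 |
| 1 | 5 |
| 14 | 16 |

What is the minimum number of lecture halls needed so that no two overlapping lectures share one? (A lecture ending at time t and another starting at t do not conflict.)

Events (time:±→running): 1:+→1 2:+→2 3:+→3 3:+→4 … peak 4.

4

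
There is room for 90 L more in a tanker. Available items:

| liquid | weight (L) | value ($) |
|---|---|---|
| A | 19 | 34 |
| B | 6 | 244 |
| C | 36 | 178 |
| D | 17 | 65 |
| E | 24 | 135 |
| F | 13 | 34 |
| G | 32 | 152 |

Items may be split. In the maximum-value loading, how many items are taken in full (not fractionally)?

Ratios (sorted): B 40.67, E 5.62, C 4.94, G 4.75, D 3.82, F 2.62, A 1.79
take B (6 @ 244); take E (24 @ 135); take C (36 @ 178); take 24/32 of G → 114.00. Capacity used 90/90.
3 item(s) taken whole; one partial (take 24/32 of G).

3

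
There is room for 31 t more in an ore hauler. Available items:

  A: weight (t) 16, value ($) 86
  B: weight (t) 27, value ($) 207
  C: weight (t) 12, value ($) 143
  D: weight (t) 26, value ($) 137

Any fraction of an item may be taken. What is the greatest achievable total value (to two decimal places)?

288.67

Greedy by value/weight ratio, highest first.
Ratios (sorted): C 11.92, B 7.67, A 5.38, D 5.27
take C (12 @ 143); take 19/27 of B → 145.67. Capacity used 31/31.
Total value = 288.67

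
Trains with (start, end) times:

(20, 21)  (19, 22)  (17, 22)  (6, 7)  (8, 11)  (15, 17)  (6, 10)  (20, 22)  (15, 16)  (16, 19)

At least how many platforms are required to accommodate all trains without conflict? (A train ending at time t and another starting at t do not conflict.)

4

Count concurrent intervals with a sweep; the peak is the room count.
starts: [6, 6, 8, 15, 15, 16, 17, 19, 20, 20]
ends:   [7, 10, 11, 16, 17, 19, 21, 22, 22, 22]
s6→1 s6→2 e7→1 s8→2 e10→1 e11→0 s15→1 s15→2 e16→1 s16→2 e17→1 s17→2 e19→1 s19→2 s20→3 s20→4  — peak 4.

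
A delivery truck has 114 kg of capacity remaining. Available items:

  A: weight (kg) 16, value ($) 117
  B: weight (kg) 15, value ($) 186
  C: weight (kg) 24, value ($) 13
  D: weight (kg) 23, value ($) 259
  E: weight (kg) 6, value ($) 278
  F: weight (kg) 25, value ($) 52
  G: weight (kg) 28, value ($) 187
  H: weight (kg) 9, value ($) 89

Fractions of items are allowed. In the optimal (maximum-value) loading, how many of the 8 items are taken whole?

6

Greedy by value/weight ratio, highest first.
Ratios (sorted): E 46.33, B 12.40, D 11.26, H 9.89, A 7.31, G 6.68, F 2.08, C 0.54
take E (6 @ 278); take B (15 @ 186); take D (23 @ 259); take H (9 @ 89); take A (16 @ 117); take G (28 @ 187); take 17/25 of F → 35.36. Capacity used 114/114.
6 item(s) taken whole; one partial (take 17/25 of F).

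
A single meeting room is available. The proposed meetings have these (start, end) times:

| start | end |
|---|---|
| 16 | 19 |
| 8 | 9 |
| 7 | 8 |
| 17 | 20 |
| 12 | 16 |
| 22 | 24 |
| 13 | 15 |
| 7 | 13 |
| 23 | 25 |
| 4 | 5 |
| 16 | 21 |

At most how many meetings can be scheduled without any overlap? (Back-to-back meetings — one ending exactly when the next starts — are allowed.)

Sorted by end: (4,5)  (7,8)  (8,9)  (7,13)  (13,15)  (12,16)  (16,19)  (17,20)  (16,21)  (22,24)  (23,25)
take (4,5); take (7,8); take (8,9); take (13,15); take (16,19); take (22,24); skip (23,25).
Selected 6 meetings.

6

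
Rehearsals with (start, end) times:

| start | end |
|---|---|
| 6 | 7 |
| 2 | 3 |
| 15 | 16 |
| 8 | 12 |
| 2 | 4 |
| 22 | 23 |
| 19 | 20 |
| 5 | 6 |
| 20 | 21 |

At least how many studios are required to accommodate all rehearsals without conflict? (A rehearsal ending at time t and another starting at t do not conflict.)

Count concurrent intervals with a sweep; the peak is the room count.
Events (time:±→running): 2:+→1 2:+→2 … peak 2.

2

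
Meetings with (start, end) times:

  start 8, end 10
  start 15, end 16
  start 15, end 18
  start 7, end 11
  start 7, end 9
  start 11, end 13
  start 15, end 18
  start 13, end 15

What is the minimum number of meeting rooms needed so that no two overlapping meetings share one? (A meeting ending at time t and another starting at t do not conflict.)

The answer is the maximum number of intervals overlapping at any instant.
Events (time:±→running): 7:+→1 7:+→2 8:+→3 … peak 3.

3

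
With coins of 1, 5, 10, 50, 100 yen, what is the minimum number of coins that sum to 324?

Use the largest denomination that fits, subtract, and repeat.
324 − 3×100→24 − 2×10→4 − 4×1→0
Total coins = 3 + 2 + 4 = 9

9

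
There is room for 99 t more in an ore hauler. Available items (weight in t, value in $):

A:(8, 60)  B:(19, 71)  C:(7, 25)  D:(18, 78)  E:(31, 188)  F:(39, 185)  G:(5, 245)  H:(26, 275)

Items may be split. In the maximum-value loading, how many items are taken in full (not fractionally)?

Ratios (sorted): G 49.00, H 10.58, A 7.50, E 6.06, F 4.74, D 4.33, B 3.74, C 3.57
take G (5 @ 245); take H (26 @ 275); take A (8 @ 60); take E (31 @ 188); take 29/39 of F → 137.56. Capacity used 99/99.
4 item(s) taken whole; one partial (take 29/39 of F).

4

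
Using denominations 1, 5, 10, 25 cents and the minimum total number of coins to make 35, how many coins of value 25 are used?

35 − 1×25→10 − 1×10→0
Count of 25: 1

1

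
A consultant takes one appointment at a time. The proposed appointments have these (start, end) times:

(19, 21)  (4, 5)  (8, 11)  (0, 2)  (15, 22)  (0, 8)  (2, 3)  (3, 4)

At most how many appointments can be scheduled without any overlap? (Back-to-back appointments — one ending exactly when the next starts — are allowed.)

6

Order by finish time; keep every interval that doesn't clash with the previous kept one.
Sorted by end: (0,2)  (2,3)  (3,4)  (4,5)  (0,8)  (8,11)  (19,21)  (15,22)
take (0,2); take (2,3); take (3,4); take (4,5); take (8,11); take (19,21).
Selected 6 appointments.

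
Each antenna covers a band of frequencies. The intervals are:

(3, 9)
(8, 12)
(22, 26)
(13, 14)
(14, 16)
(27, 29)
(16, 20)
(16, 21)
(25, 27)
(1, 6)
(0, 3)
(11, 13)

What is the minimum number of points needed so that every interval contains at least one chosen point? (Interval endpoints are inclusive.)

6

Sorted: [0,3] [1,6] [3,9] [8,12] [11,13] [13,14] [14,16] [16,20] [16,21] [22,26] [25,27] [27,29]
{[0,3],[1,6],[3,9]} hit by 3; {[8,12],[11,13]} hit by 12; {[13,14],[14,16]} hit by 14; {[16,20],[16,21]} hit by 20; {[22,26],[25,27]} hit by 26; {[27,29]} hit by 29.
Points: 3, 12, 14, 20, 26, 29 (6 total).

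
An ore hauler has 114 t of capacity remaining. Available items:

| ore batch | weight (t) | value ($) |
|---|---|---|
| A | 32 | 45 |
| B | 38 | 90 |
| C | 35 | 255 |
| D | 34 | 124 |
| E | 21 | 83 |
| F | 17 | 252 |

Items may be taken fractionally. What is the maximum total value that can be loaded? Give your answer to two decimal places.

730.58

Greedy by value/weight ratio, highest first.
Ratios (sorted): F 14.82, C 7.29, E 3.95, D 3.65, B 2.37, A 1.41
take F (17 @ 252); take C (35 @ 255); take E (21 @ 83); take D (34 @ 124); take 7/38 of B → 16.58. Capacity used 114/114.
Total value = 730.58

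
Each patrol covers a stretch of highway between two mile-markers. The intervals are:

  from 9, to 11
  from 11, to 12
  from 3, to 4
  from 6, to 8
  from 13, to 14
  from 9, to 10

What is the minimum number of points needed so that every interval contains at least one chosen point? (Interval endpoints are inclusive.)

By right end: [3,4]  [6,8]  [9,10]  [9,11]  [11,12]  [13,14]
[3,4] uncovered → point at 4; [6,8] uncovered → point at 8; [9,10] uncovered → point at 10; [11,12] uncovered → point at 12; [13,14] uncovered → point at 14.
Points: 4, 8, 10, 12, 14 (5 total).

5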